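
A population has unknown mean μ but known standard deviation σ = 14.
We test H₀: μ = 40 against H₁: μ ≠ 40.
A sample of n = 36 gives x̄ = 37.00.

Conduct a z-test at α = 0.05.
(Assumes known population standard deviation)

Standard error: SE = σ/√n = 14/√36 = 2.3333
z-statistic: z = (x̄ - μ₀)/SE = (37.00 - 40)/2.3333 = -1.2857
Critical value: ±1.960
p-value = 0.1985
Decision: fail to reject H₀

Answer: z = -1.2857, fail to reject H₀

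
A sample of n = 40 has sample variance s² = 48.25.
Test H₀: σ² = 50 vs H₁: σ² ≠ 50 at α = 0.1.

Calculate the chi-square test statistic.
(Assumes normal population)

Answer: χ² = 37.6350, fail to reject H₀

Derivation:
df = n - 1 = 39
χ² = (n-1)s²/σ₀² = 39×48.25/50 = 37.6350
Critical values: χ²_{0.95,39} = 25.695, χ²_{0.05,39} = 54.572
Rejection region: χ² < 25.695 or χ² > 54.572
Decision: fail to reject H₀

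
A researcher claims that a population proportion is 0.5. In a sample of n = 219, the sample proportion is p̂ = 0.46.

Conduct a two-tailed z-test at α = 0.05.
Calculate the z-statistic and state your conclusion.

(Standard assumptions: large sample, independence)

H₀: p = 0.5, H₁: p ≠ 0.5
Standard error: SE = √(p₀(1-p₀)/n) = √(0.5×0.5/219) = 0.033787
z-statistic: z = (p̂ - p₀)/SE = (0.46 - 0.5)/0.033787 = -1.1839
Critical value: z_0.025 = ±1.960
p-value = 0.2365
Decision: fail to reject H₀ at α = 0.05

Answer: z = -1.1839, fail to reject H₀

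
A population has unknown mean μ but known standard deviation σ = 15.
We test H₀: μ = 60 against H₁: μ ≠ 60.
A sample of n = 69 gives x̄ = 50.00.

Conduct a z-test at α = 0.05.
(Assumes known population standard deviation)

Standard error: SE = σ/√n = 15/√69 = 1.8058
z-statistic: z = (x̄ - μ₀)/SE = (50.00 - 60)/1.8058 = -5.5377
Critical value: ±1.960
p-value < 0.0001
Decision: reject H₀

Answer: z = -5.5377, reject H₀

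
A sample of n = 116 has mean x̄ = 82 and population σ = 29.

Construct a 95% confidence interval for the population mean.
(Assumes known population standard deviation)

Confidence level: 95%, α = 0.05
z_0.025 = 1.960
SE = σ/√n = 29/√116 = 2.6926
Margin of error = 1.960 × 2.6926 = 5.2775
CI: x̄ ± margin = 82 ± 5.2775
CI: (76.7225, 87.2775)

Answer: (76.7225, 87.2775)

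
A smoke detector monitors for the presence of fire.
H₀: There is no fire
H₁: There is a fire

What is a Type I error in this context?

Type I error (α): Rejecting H₀ when H₀ is true
Type II error (β): Failing to reject H₀ when H₁ is true

Answer: The alarm sounds when there is no fire (false alarm)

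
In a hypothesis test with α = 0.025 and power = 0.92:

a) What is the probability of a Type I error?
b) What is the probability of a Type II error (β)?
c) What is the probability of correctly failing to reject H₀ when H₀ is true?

Answer: a) 0.025, b) 0.08, c) 0.975

Derivation:
a) Type I error probability = α = 0.025
b) Power = P(reject H₀ | H₁ true) = 1 - β = 0.92, so Type II error probability = β = 1 - Power = 0.08
c) P(fail to reject H₀ | H₀ true) = 1 - α = 0.975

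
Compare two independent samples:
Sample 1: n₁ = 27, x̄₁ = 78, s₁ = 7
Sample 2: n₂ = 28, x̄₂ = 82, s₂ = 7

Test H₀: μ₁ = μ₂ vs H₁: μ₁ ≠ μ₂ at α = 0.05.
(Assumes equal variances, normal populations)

Answer: t = -2.1185, reject H₀

Derivation:
Pooled variance: s²_p = [26×7² + 27×7²]/(53) = 49.0000
s_p = 7.0000
SE = s_p×√(1/n₁ + 1/n₂) = 7.0000×√(1/27 + 1/28) = 1.8881
t = (x̄₁ - x̄₂)/SE = (78 - 82)/1.8881 = -2.1185
df = 53, t-critical = ±2.006
Decision: reject H₀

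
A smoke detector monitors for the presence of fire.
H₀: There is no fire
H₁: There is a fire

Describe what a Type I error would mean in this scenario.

Type I error: rejecting H₀ when it is actually true (false positive).
Type II error: failing to reject H₀ when H₁ is actually true (false negative).

Answer: The alarm sounds when there is no fire (false alarm)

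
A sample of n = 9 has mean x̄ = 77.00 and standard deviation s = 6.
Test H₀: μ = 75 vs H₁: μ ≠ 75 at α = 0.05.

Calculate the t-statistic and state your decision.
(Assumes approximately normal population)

Answer: t = 1.0000, fail to reject H₀

Derivation:
df = n - 1 = 8
SE = s/√n = 6/√9 = 2.0000
t = (x̄ - μ₀)/SE = (77.00 - 75)/2.0000 = 1.0000
Critical value: t_{0.025,8} = ±2.306
p-value ≈ 0.3466
Decision: fail to reject H₀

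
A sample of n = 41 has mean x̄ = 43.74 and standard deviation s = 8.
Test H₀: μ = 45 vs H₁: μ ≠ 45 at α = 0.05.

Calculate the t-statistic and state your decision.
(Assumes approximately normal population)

df = n - 1 = 40
SE = s/√n = 8/√41 = 1.2494
t = (x̄ - μ₀)/SE = (43.74 - 45)/1.2494 = -1.0085
Critical value: t_{0.025,40} = ±2.021
p-value ≈ 0.3193
Decision: fail to reject H₀

Answer: t = -1.0085, fail to reject H₀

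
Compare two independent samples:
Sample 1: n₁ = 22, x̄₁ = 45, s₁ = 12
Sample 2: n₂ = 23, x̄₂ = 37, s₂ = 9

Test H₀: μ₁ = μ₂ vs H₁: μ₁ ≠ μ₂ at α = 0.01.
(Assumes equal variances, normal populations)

Answer: t = 2.5375, fail to reject H₀

Derivation:
Pooled variance: s²_p = [21×12² + 22×9²]/(43) = 111.7674
s_p = 10.5720
SE = s_p×√(1/n₁ + 1/n₂) = 10.5720×√(1/22 + 1/23) = 3.1527
t = (x̄₁ - x̄₂)/SE = (45 - 37)/3.1527 = 2.5375
df = 43, t-critical = ±2.695
Decision: fail to reject H₀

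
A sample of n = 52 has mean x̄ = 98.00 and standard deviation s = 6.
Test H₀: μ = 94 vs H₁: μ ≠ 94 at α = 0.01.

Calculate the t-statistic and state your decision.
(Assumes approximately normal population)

df = n - 1 = 51
SE = s/√n = 6/√52 = 0.8321
t = (x̄ - μ₀)/SE = (98.00 - 94)/0.8321 = 4.8071
Critical value: t_{0.005,51} = ±2.676
p-value < 0.0001
Decision: reject H₀

Answer: t = 4.8071, reject H₀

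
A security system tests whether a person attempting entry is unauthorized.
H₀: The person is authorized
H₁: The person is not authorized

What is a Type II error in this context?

A Type I error (probability α) occurs when we reject a true H₀.
A Type II error (probability β) occurs when we fail to reject a false H₀.

Answer: Granting entry to an unauthorized person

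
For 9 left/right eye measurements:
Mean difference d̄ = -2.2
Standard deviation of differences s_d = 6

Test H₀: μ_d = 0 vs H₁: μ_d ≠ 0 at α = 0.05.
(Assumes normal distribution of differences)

df = n - 1 = 8
SE = s_d/√n = 6/√9 = 2.0000
t = d̄/SE = -2.2/2.0000 = -1.1000
Critical value: t_{0.025,8} = ±2.306
p-value ≈ 0.3033
Decision: fail to reject H₀

Answer: t = -1.1000, fail to reject H₀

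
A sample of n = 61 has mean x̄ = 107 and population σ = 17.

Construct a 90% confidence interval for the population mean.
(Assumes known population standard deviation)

Answer: (103.4195, 110.5805)

Derivation:
Confidence level: 90%, α = 0.1
z_0.05 = 1.645
SE = σ/√n = 17/√61 = 2.1766
Margin of error = 1.645 × 2.1766 = 3.5805
CI: x̄ ± margin = 107 ± 3.5805
CI: (103.4195, 110.5805)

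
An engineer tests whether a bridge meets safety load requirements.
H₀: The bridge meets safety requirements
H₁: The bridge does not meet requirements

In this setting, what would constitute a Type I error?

Answer: Unnecessarily closing a safe bridge for repairs

Derivation:
Type I error (α): Rejecting H₀ when H₀ is true
Type II error (β): Failing to reject H₀ when H₁ is true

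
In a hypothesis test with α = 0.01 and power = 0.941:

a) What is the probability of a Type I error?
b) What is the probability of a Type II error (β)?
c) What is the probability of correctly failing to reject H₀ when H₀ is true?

Answer: a) 0.01, b) 0.059, c) 0.99

Derivation:
a) Type I error probability = α = 0.01
b) Power = P(reject H₀ | H₁ true) = 1 - β = 0.941, so Type II error probability = β = 1 - Power = 0.059
c) P(fail to reject H₀ | H₀ true) = 1 - α = 0.99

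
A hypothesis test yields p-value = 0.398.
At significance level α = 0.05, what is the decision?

Compare p-value to α:
0.398 ≥ 0.05
Decision: fail to reject H₀

Answer: fail to reject H₀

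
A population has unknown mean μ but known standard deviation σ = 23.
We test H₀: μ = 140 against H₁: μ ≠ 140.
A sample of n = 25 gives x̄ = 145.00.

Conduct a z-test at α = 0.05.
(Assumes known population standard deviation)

Answer: z = 1.0870, fail to reject H₀

Derivation:
Standard error: SE = σ/√n = 23/√25 = 4.6000
z-statistic: z = (x̄ - μ₀)/SE = (145.00 - 140)/4.6000 = 1.0870
Critical value: ±1.960
p-value = 0.2770
Decision: fail to reject H₀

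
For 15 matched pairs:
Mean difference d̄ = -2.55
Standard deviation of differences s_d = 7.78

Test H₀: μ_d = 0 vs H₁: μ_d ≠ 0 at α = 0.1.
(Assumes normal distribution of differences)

Answer: t = -1.2694, fail to reject H₀

Derivation:
df = n - 1 = 14
SE = s_d/√n = 7.78/√15 = 2.0088
t = d̄/SE = -2.55/2.0088 = -1.2694
Critical value: t_{0.05,14} = ±1.761
p-value ≈ 0.2250
Decision: fail to reject H₀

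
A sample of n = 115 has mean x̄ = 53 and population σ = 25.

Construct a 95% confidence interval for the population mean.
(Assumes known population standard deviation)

Answer: (48.4307, 57.5693)

Derivation:
Confidence level: 95%, α = 0.05
z_0.025 = 1.960
SE = σ/√n = 25/√115 = 2.3313
Margin of error = 1.960 × 2.3313 = 4.5693
CI: x̄ ± margin = 53 ± 4.5693
CI: (48.4307, 57.5693)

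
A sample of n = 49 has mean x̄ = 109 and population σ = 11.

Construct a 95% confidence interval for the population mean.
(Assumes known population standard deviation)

Answer: (105.9201, 112.0799)

Derivation:
Confidence level: 95%, α = 0.05
z_0.025 = 1.960
SE = σ/√n = 11/√49 = 1.5714
Margin of error = 1.960 × 1.5714 = 3.0799
CI: x̄ ± margin = 109 ± 3.0799
CI: (105.9201, 112.0799)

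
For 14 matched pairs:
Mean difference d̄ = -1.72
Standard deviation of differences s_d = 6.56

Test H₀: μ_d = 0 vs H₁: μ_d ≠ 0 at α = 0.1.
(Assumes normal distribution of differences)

df = n - 1 = 13
SE = s_d/√n = 6.56/√14 = 1.7532
t = d̄/SE = -1.72/1.7532 = -0.9811
Critical value: t_{0.05,13} = ±1.771
p-value ≈ 0.3445
Decision: fail to reject H₀

Answer: t = -0.9811, fail to reject H₀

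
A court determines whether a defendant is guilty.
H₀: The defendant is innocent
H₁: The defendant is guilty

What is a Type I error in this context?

Answer: Convicting an innocent person

Derivation:
Type I error: rejecting H₀ when it is actually true (false positive).
Type II error: failing to reject H₀ when H₁ is actually true (false negative).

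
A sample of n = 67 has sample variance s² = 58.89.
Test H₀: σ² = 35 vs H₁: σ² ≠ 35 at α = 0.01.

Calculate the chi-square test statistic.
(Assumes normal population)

df = n - 1 = 66
χ² = (n-1)s²/σ₀² = 66×58.89/35 = 111.0497
Critical values: χ²_{0.995,66} = 40.158, χ²_{0.005,66} = 99.330
Rejection region: χ² < 40.158 or χ² > 99.330
Decision: reject H₀

Answer: χ² = 111.0497, reject H₀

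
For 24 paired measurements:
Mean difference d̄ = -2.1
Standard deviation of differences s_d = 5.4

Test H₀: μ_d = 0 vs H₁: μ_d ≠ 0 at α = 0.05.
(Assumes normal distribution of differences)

Answer: t = -1.9051, fail to reject H₀

Derivation:
df = n - 1 = 23
SE = s_d/√n = 5.4/√24 = 1.1023
t = d̄/SE = -2.1/1.1023 = -1.9051
Critical value: t_{0.025,23} = ±2.069
p-value ≈ 0.0693
Decision: fail to reject H₀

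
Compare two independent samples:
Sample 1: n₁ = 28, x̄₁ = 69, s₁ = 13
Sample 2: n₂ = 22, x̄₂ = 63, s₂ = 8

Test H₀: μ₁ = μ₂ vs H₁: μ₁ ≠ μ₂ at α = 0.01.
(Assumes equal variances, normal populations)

Answer: t = 1.8984, fail to reject H₀

Derivation:
Pooled variance: s²_p = [27×13² + 21×8²]/(48) = 123.0625
s_p = 11.0934
SE = s_p×√(1/n₁ + 1/n₂) = 11.0934×√(1/28 + 1/22) = 3.1605
t = (x̄₁ - x̄₂)/SE = (69 - 63)/3.1605 = 1.8984
df = 48, t-critical = ±2.682
Decision: fail to reject H₀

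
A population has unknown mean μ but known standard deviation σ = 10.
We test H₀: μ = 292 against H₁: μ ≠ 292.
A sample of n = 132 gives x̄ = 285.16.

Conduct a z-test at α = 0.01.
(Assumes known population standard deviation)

Standard error: SE = σ/√n = 10/√132 = 0.8704
z-statistic: z = (x̄ - μ₀)/SE = (285.16 - 292)/0.8704 = -7.8585
Critical value: ±2.576
p-value < 0.0001
Decision: reject H₀

Answer: z = -7.8585, reject H₀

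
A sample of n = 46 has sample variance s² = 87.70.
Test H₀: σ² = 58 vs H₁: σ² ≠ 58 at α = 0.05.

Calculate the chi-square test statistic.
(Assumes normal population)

Answer: χ² = 68.0431, reject H₀

Derivation:
df = n - 1 = 45
χ² = (n-1)s²/σ₀² = 45×87.70/58 = 68.0431
Critical values: χ²_{0.975,45} = 28.366, χ²_{0.025,45} = 65.410
Rejection region: χ² < 28.366 or χ² > 65.410
Decision: reject H₀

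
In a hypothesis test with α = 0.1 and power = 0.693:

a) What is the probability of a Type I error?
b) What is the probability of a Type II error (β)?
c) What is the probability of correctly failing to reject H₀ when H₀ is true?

Answer: a) 0.1, b) 0.307, c) 0.9

Derivation:
a) Type I error probability = α = 0.1
b) Power = P(reject H₀ | H₁ true) = 1 - β = 0.693, so Type II error probability = β = 1 - Power = 0.307
c) P(fail to reject H₀ | H₀ true) = 1 - α = 0.9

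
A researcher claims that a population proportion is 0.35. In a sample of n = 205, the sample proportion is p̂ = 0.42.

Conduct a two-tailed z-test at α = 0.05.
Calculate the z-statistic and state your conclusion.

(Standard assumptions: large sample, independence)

H₀: p = 0.35, H₁: p ≠ 0.35
Standard error: SE = √(p₀(1-p₀)/n) = √(0.35×0.65/205) = 0.033313
z-statistic: z = (p̂ - p₀)/SE = (0.42 - 0.35)/0.033313 = 2.1013
Critical value: z_0.025 = ±1.960
p-value = 0.0356
Decision: reject H₀ at α = 0.05

Answer: z = 2.1013, reject H₀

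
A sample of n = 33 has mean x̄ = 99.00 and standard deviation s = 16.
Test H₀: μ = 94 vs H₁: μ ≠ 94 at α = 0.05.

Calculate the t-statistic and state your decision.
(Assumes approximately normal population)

df = n - 1 = 32
SE = s/√n = 16/√33 = 2.7852
t = (x̄ - μ₀)/SE = (99.00 - 94)/2.7852 = 1.7952
Critical value: t_{0.025,32} = ±2.037
p-value ≈ 0.0821
Decision: fail to reject H₀

Answer: t = 1.7952, fail to reject H₀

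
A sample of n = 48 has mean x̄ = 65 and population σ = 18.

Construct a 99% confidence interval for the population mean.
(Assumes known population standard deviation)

Confidence level: 99%, α = 0.01
z_0.005 = 2.576
SE = σ/√n = 18/√48 = 2.5981
Margin of error = 2.576 × 2.5981 = 6.6927
CI: x̄ ± margin = 65 ± 6.6927
CI: (58.3073, 71.6927)

Answer: (58.3073, 71.6927)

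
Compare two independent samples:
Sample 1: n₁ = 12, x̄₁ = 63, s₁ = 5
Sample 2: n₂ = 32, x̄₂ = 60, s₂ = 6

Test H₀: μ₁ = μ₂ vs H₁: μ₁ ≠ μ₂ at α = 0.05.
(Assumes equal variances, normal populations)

Answer: t = 1.5400, fail to reject H₀

Derivation:
Pooled variance: s²_p = [11×5² + 31×6²]/(42) = 33.1190
s_p = 5.7549
SE = s_p×√(1/n₁ + 1/n₂) = 5.7549×√(1/12 + 1/32) = 1.9480
t = (x̄₁ - x̄₂)/SE = (63 - 60)/1.9480 = 1.5400
df = 42, t-critical = ±2.018
Decision: fail to reject H₀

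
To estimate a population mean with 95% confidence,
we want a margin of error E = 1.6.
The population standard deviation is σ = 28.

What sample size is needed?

Answer: n = 1177

Derivation:
z_0.025 = 1.960
n = (z×σ/E)² = (1.960×28/1.6)²
n = 1176.4900
Round up: n = 1177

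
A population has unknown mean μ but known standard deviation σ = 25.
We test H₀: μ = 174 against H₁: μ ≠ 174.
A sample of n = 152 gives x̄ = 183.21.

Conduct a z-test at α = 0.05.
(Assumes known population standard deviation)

Answer: z = 4.5419, reject H₀

Derivation:
Standard error: SE = σ/√n = 25/√152 = 2.0278
z-statistic: z = (x̄ - μ₀)/SE = (183.21 - 174)/2.0278 = 4.5419
Critical value: ±1.960
p-value < 0.0001
Decision: reject H₀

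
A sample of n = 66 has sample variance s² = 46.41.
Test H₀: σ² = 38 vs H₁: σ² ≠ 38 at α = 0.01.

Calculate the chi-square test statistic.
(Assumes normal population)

Answer: χ² = 79.3855, fail to reject H₀

Derivation:
df = n - 1 = 65
χ² = (n-1)s²/σ₀² = 65×46.41/38 = 79.3855
Critical values: χ²_{0.995,65} = 39.383, χ²_{0.005,65} = 98.105
Rejection region: χ² < 39.383 or χ² > 98.105
Decision: fail to reject H₀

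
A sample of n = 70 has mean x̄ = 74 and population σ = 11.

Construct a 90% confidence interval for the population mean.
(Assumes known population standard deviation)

Confidence level: 90%, α = 0.1
z_0.05 = 1.645
SE = σ/√n = 11/√70 = 1.3148
Margin of error = 1.645 × 1.3148 = 2.1628
CI: x̄ ± margin = 74 ± 2.1628
CI: (71.8372, 76.1628)

Answer: (71.8372, 76.1628)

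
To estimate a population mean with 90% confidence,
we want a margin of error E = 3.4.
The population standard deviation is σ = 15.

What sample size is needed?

Answer: n = 53

Derivation:
z_0.05 = 1.645
n = (z×σ/E)² = (1.645×15/3.4)²
n = 52.6692
Round up: n = 53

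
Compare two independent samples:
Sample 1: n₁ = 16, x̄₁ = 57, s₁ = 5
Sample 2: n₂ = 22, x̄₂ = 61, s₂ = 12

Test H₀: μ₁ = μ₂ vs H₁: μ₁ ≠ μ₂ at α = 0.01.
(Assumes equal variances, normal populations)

Answer: t = -1.2529, fail to reject H₀

Derivation:
Pooled variance: s²_p = [15×5² + 21×12²]/(36) = 94.4167
s_p = 9.7168
SE = s_p×√(1/n₁ + 1/n₂) = 9.7168×√(1/16 + 1/22) = 3.1926
t = (x̄₁ - x̄₂)/SE = (57 - 61)/3.1926 = -1.2529
df = 36, t-critical = ±2.719
Decision: fail to reject H₀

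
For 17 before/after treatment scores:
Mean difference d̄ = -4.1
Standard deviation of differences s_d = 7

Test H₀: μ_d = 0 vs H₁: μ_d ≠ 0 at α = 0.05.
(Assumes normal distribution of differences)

Answer: t = -2.4150, reject H₀

Derivation:
df = n - 1 = 16
SE = s_d/√n = 7/√17 = 1.6977
t = d̄/SE = -4.1/1.6977 = -2.4150
Critical value: t_{0.025,16} = ±2.120
p-value ≈ 0.0281
Decision: reject H₀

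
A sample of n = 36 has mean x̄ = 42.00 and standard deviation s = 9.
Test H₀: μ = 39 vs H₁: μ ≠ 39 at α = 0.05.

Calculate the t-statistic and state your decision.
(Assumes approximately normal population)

Answer: t = 2.0000, fail to reject H₀

Derivation:
df = n - 1 = 35
SE = s/√n = 9/√36 = 1.5000
t = (x̄ - μ₀)/SE = (42.00 - 39)/1.5000 = 2.0000
Critical value: t_{0.025,35} = ±2.030
p-value ≈ 0.0533
Decision: fail to reject H₀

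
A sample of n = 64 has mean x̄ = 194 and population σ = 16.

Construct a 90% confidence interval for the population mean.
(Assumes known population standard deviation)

Answer: (190.7100, 197.2900)

Derivation:
Confidence level: 90%, α = 0.1
z_0.05 = 1.645
SE = σ/√n = 16/√64 = 2.0000
Margin of error = 1.645 × 2.0000 = 3.2900
CI: x̄ ± margin = 194 ± 3.2900
CI: (190.7100, 197.2900)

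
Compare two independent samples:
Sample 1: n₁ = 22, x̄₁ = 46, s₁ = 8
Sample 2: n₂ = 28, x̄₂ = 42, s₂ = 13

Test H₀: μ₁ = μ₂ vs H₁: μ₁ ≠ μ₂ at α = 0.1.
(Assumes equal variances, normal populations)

Answer: t = 1.2656, fail to reject H₀

Derivation:
Pooled variance: s²_p = [21×8² + 27×13²]/(48) = 123.0625
s_p = 11.0934
SE = s_p×√(1/n₁ + 1/n₂) = 11.0934×√(1/22 + 1/28) = 3.1605
t = (x̄₁ - x̄₂)/SE = (46 - 42)/3.1605 = 1.2656
df = 48, t-critical = ±1.677
Decision: fail to reject H₀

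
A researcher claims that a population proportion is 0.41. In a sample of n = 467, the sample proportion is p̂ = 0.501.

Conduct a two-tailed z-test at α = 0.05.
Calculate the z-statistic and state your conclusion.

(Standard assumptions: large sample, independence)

Answer: z = 3.9984, reject H₀

Derivation:
H₀: p = 0.41, H₁: p ≠ 0.41
Standard error: SE = √(p₀(1-p₀)/n) = √(0.41×0.59/467) = 0.022759
z-statistic: z = (p̂ - p₀)/SE = (0.501 - 0.41)/0.022759 = 3.9984
Critical value: z_0.025 = ±1.960
p-value = 0.0001
Decision: reject H₀ at α = 0.05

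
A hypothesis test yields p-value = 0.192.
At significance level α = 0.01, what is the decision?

Compare p-value to α:
0.192 ≥ 0.01
Decision: fail to reject H₀

Answer: fail to reject H₀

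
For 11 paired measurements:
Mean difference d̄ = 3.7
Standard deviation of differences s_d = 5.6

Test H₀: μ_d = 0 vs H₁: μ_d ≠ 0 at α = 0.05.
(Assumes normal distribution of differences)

Answer: t = 2.1913, fail to reject H₀

Derivation:
df = n - 1 = 10
SE = s_d/√n = 5.6/√11 = 1.6885
t = d̄/SE = 3.7/1.6885 = 2.1913
Critical value: t_{0.025,10} = ±2.228
p-value ≈ 0.0532
Decision: fail to reject H₀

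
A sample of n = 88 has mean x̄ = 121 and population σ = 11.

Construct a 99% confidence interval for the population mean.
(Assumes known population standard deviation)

Answer: (117.9794, 124.0206)

Derivation:
Confidence level: 99%, α = 0.01
z_0.005 = 2.576
SE = σ/√n = 11/√88 = 1.1726
Margin of error = 2.576 × 1.1726 = 3.0206
CI: x̄ ± margin = 121 ± 3.0206
CI: (117.9794, 124.0206)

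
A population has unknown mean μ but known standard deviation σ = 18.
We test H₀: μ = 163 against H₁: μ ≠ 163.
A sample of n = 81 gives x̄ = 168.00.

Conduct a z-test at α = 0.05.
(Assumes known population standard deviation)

Answer: z = 2.5000, reject H₀

Derivation:
Standard error: SE = σ/√n = 18/√81 = 2.0000
z-statistic: z = (x̄ - μ₀)/SE = (168.00 - 163)/2.0000 = 2.5000
Critical value: ±1.960
p-value = 0.0124
Decision: reject H₀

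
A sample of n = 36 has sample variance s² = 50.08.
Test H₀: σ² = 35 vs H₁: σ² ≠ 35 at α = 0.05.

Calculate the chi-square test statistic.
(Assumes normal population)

Answer: χ² = 50.0800, fail to reject H₀

Derivation:
df = n - 1 = 35
χ² = (n-1)s²/σ₀² = 35×50.08/35 = 50.0800
Critical values: χ²_{0.975,35} = 20.569, χ²_{0.025,35} = 53.203
Rejection region: χ² < 20.569 or χ² > 53.203
Decision: fail to reject H₀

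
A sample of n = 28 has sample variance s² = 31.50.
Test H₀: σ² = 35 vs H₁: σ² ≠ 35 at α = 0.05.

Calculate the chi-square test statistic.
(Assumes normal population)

Answer: χ² = 24.3000, fail to reject H₀

Derivation:
df = n - 1 = 27
χ² = (n-1)s²/σ₀² = 27×31.50/35 = 24.3000
Critical values: χ²_{0.975,27} = 14.573, χ²_{0.025,27} = 43.195
Rejection region: χ² < 14.573 or χ² > 43.195
Decision: fail to reject H₀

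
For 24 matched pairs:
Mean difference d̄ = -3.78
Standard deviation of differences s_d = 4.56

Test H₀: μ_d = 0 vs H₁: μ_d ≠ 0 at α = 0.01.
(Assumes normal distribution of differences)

df = n - 1 = 23
SE = s_d/√n = 4.56/√24 = 0.9308
t = d̄/SE = -3.78/0.9308 = -4.0610
Critical value: t_{0.005,23} = ±2.807
p-value ≈ 0.0005
Decision: reject H₀

Answer: t = -4.0610, reject H₀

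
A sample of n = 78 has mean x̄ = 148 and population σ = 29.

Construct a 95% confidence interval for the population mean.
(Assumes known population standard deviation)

Confidence level: 95%, α = 0.05
z_0.025 = 1.960
SE = σ/√n = 29/√78 = 3.2836
Margin of error = 1.960 × 3.2836 = 6.4359
CI: x̄ ± margin = 148 ± 6.4359
CI: (141.5641, 154.4359)

Answer: (141.5641, 154.4359)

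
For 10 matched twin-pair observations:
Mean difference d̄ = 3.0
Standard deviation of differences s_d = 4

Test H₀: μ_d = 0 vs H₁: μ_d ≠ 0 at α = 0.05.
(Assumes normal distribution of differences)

Answer: t = 2.3717, reject H₀

Derivation:
df = n - 1 = 9
SE = s_d/√n = 4/√10 = 1.2649
t = d̄/SE = 3.0/1.2649 = 2.3717
Critical value: t_{0.025,9} = ±2.262
p-value ≈ 0.0418
Decision: reject H₀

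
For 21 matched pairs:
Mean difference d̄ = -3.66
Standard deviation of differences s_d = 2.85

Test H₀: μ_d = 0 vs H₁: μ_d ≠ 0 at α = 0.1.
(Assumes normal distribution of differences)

Answer: t = -5.8852, reject H₀

Derivation:
df = n - 1 = 20
SE = s_d/√n = 2.85/√21 = 0.6219
t = d̄/SE = -3.66/0.6219 = -5.8852
Critical value: t_{0.05,20} = ±1.725
p-value < 0.0001
Decision: reject H₀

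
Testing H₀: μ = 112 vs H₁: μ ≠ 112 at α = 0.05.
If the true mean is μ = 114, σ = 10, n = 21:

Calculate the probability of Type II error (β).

Answer: β ≈ 0.8496

Derivation:
SE = σ/√n = 10/√21 = 2.1822
Critical values: μ₀ ± z_0.025×SE = 112 ± 1.960×2.1822
Acceptance region: (107.7229, 116.2771)
Under H₁ (μ = 114): z_high = (116.2771 - 114)/2.1822 = 1.0435, z_low = (107.7229 - 114)/2.1822 = -2.8765
β = P(not reject | H₁) = Φ(1.0435) - Φ(-2.8765) ≈ 0.8496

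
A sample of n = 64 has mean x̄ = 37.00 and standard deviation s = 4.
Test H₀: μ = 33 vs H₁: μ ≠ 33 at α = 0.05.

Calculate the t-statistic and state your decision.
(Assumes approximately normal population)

df = n - 1 = 63
SE = s/√n = 4/√64 = 0.5000
t = (x̄ - μ₀)/SE = (37.00 - 33)/0.5000 = 8.0000
Critical value: t_{0.025,63} = ±1.998
p-value < 0.0001
Decision: reject H₀

Answer: t = 8.0000, reject H₀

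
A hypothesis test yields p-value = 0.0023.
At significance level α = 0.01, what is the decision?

Compare p-value to α:
0.0023 < 0.01
Decision: reject H₀

Answer: reject H₀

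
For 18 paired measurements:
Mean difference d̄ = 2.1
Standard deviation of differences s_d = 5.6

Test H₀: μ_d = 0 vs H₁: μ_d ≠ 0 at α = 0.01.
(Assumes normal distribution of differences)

df = n - 1 = 17
SE = s_d/√n = 5.6/√18 = 1.3199
t = d̄/SE = 2.1/1.3199 = 1.5910
Critical value: t_{0.005,17} = ±2.898
p-value ≈ 0.1300
Decision: fail to reject H₀

Answer: t = 1.5910, fail to reject H₀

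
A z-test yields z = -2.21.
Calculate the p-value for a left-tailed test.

Answer: p-value ≈ 0.0136

Derivation:
For z = -2.21:
p = P(Z < -2.21) = Φ(-2.21) = 0.0136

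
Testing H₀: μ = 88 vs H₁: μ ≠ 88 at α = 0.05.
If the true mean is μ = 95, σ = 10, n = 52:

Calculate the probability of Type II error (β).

Answer: β ≈ 0.0010

Derivation:
SE = σ/√n = 10/√52 = 1.3868
Critical values: μ₀ ± z_0.025×SE = 88 ± 1.960×1.3868
Acceptance region: (85.2819, 90.7181)
Under H₁ (μ = 95): z_high = (90.7181 - 95)/1.3868 = -3.0876, z_low = (85.2819 - 95)/1.3868 = -7.0076
β = P(not reject | H₁) = Φ(-3.0876) - Φ(-7.0076) ≈ 0.0010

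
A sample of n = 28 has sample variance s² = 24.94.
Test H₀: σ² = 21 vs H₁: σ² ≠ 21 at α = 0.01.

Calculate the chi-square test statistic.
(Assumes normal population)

Answer: χ² = 32.0657, fail to reject H₀

Derivation:
df = n - 1 = 27
χ² = (n-1)s²/σ₀² = 27×24.94/21 = 32.0657
Critical values: χ²_{0.995,27} = 11.808, χ²_{0.005,27} = 49.645
Rejection region: χ² < 11.808 or χ² > 49.645
Decision: fail to reject H₀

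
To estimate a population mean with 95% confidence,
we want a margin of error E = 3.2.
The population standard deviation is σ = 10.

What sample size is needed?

z_0.025 = 1.960
n = (z×σ/E)² = (1.960×10/3.2)²
n = 37.5156
Round up: n = 38

Answer: n = 38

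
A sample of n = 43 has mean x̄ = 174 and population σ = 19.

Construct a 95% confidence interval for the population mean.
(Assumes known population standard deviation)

Confidence level: 95%, α = 0.05
z_0.025 = 1.960
SE = σ/√n = 19/√43 = 2.8975
Margin of error = 1.960 × 2.8975 = 5.6791
CI: x̄ ± margin = 174 ± 5.6791
CI: (168.3209, 179.6791)

Answer: (168.3209, 179.6791)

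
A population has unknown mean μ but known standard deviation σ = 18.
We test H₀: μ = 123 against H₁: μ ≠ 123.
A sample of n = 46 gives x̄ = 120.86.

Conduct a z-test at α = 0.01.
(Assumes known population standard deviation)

Answer: z = -0.8063, fail to reject H₀

Derivation:
Standard error: SE = σ/√n = 18/√46 = 2.6540
z-statistic: z = (x̄ - μ₀)/SE = (120.86 - 123)/2.6540 = -0.8063
Critical value: ±2.576
p-value = 0.4201
Decision: fail to reject H₀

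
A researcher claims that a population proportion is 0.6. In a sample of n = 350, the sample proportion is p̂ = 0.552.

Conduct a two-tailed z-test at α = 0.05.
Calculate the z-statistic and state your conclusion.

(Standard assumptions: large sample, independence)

Answer: z = -1.8330, fail to reject H₀

Derivation:
H₀: p = 0.6, H₁: p ≠ 0.6
Standard error: SE = √(p₀(1-p₀)/n) = √(0.6×0.4/350) = 0.026186
z-statistic: z = (p̂ - p₀)/SE = (0.552 - 0.6)/0.026186 = -1.8330
Critical value: z_0.025 = ±1.960
p-value = 0.0668
Decision: fail to reject H₀ at α = 0.05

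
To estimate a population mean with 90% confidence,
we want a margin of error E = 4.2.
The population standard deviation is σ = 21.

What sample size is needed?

Answer: n = 68

Derivation:
z_0.05 = 1.645
n = (z×σ/E)² = (1.645×21/4.2)²
n = 67.6506
Round up: n = 68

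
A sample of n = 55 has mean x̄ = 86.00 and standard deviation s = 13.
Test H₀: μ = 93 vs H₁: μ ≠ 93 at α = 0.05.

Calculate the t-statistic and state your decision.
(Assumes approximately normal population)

df = n - 1 = 54
SE = s/√n = 13/√55 = 1.7529
t = (x̄ - μ₀)/SE = (86.00 - 93)/1.7529 = -3.9934
Critical value: t_{0.025,54} = ±2.005
p-value ≈ 0.0002
Decision: reject H₀

Answer: t = -3.9934, reject H₀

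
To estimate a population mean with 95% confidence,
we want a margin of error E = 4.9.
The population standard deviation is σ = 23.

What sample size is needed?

Answer: n = 85

Derivation:
z_0.025 = 1.960
n = (z×σ/E)² = (1.960×23/4.9)²
n = 84.6400
Round up: n = 85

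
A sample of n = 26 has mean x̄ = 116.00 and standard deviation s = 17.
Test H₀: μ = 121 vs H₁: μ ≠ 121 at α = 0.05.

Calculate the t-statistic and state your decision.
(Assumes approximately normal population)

df = n - 1 = 25
SE = s/√n = 17/√26 = 3.3340
t = (x̄ - μ₀)/SE = (116.00 - 121)/3.3340 = -1.4997
Critical value: t_{0.025,25} = ±2.060
p-value ≈ 0.1462
Decision: fail to reject H₀

Answer: t = -1.4997, fail to reject H₀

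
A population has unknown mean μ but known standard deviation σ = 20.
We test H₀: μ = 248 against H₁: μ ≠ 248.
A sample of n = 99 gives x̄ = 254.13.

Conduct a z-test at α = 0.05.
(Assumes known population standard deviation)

Standard error: SE = σ/√n = 20/√99 = 2.0101
z-statistic: z = (x̄ - μ₀)/SE = (254.13 - 248)/2.0101 = 3.0496
Critical value: ±1.960
p-value = 0.0023
Decision: reject H₀

Answer: z = 3.0496, reject H₀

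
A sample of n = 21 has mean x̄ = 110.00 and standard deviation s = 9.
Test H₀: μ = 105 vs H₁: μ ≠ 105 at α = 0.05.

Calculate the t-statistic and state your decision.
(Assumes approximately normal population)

df = n - 1 = 20
SE = s/√n = 9/√21 = 1.9640
t = (x̄ - μ₀)/SE = (110.00 - 105)/1.9640 = 2.5458
Critical value: t_{0.025,20} = ±2.086
p-value ≈ 0.0192
Decision: reject H₀

Answer: t = 2.5458, reject H₀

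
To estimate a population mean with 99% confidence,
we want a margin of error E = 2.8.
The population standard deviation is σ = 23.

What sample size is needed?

z_0.005 = 2.576
n = (z×σ/E)² = (2.576×23/2.8)²
n = 447.7456
Round up: n = 448

Answer: n = 448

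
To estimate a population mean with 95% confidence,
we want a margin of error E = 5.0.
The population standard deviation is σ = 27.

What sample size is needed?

z_0.025 = 1.960
n = (z×σ/E)² = (1.960×27/5.0)²
n = 112.0211
Round up: n = 113

Answer: n = 113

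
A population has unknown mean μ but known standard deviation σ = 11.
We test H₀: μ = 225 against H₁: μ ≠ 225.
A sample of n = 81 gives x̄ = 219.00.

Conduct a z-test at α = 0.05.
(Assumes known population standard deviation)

Standard error: SE = σ/√n = 11/√81 = 1.2222
z-statistic: z = (x̄ - μ₀)/SE = (219.00 - 225)/1.2222 = -4.9092
Critical value: ±1.960
p-value < 0.0001
Decision: reject H₀

Answer: z = -4.9092, reject H₀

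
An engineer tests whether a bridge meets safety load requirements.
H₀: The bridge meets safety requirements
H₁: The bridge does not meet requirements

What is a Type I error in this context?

Type I error (α): Rejecting H₀ when H₀ is true
Type II error (β): Failing to reject H₀ when H₁ is true

Answer: Unnecessarily closing a safe bridge for repairs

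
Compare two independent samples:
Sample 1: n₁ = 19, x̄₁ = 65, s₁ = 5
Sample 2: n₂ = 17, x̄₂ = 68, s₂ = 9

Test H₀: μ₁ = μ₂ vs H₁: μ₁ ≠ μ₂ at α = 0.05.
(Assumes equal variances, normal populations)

Pooled variance: s²_p = [18×5² + 16×9²]/(34) = 51.3529
s_p = 7.1661
SE = s_p×√(1/n₁ + 1/n₂) = 7.1661×√(1/19 + 1/17) = 2.3924
t = (x̄₁ - x̄₂)/SE = (65 - 68)/2.3924 = -1.2540
df = 34, t-critical = ±2.032
Decision: fail to reject H₀

Answer: t = -1.2540, fail to reject H₀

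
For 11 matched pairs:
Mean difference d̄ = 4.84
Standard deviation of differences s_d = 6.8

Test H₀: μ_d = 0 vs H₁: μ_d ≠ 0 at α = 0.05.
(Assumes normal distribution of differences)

Answer: t = 2.3606, reject H₀

Derivation:
df = n - 1 = 10
SE = s_d/√n = 6.8/√11 = 2.0503
t = d̄/SE = 4.84/2.0503 = 2.3606
Critical value: t_{0.025,10} = ±2.228
p-value ≈ 0.0399
Decision: reject H₀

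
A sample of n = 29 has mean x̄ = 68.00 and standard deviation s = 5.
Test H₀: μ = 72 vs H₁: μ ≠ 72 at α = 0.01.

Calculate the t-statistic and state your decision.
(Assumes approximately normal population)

Answer: t = -4.3080, reject H₀

Derivation:
df = n - 1 = 28
SE = s/√n = 5/√29 = 0.9285
t = (x̄ - μ₀)/SE = (68.00 - 72)/0.9285 = -4.3080
Critical value: t_{0.005,28} = ±2.763
p-value ≈ 0.0002
Decision: reject H₀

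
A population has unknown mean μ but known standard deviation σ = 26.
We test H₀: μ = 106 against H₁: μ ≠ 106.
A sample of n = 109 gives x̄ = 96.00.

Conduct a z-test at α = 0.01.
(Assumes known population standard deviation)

Standard error: SE = σ/√n = 26/√109 = 2.4903
z-statistic: z = (x̄ - μ₀)/SE = (96.00 - 106)/2.4903 = -4.0156
Critical value: ±2.576
p-value = 0.0001
Decision: reject H₀

Answer: z = -4.0156, reject H₀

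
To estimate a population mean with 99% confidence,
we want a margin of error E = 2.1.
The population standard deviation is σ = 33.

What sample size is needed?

Answer: n = 1639

Derivation:
z_0.005 = 2.576
n = (z×σ/E)² = (2.576×33/2.1)²
n = 1638.6304
Round up: n = 1639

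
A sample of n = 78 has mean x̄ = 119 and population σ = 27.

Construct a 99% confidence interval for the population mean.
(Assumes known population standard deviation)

Confidence level: 99%, α = 0.01
z_0.005 = 2.576
SE = σ/√n = 27/√78 = 3.0571
Margin of error = 2.576 × 3.0571 = 7.8751
CI: x̄ ± margin = 119 ± 7.8751
CI: (111.1249, 126.8751)

Answer: (111.1249, 126.8751)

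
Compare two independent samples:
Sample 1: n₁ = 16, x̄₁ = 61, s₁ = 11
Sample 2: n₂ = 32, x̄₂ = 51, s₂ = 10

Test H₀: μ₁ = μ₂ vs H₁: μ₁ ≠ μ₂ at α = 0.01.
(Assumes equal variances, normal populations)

Answer: t = 3.1596, reject H₀

Derivation:
Pooled variance: s²_p = [15×11² + 31×10²]/(46) = 106.8478
s_p = 10.3367
SE = s_p×√(1/n₁ + 1/n₂) = 10.3367×√(1/16 + 1/32) = 3.1650
t = (x̄₁ - x̄₂)/SE = (61 - 51)/3.1650 = 3.1596
df = 46, t-critical = ±2.687
Decision: reject H₀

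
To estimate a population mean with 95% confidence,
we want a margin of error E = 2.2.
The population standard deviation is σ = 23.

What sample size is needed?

Answer: n = 420

Derivation:
z_0.025 = 1.960
n = (z×σ/E)² = (1.960×23/2.2)²
n = 419.8774
Round up: n = 420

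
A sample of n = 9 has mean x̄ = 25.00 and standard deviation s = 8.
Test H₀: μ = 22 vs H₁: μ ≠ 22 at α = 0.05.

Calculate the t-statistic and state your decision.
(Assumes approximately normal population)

Answer: t = 1.1250, fail to reject H₀

Derivation:
df = n - 1 = 8
SE = s/√n = 8/√9 = 2.6667
t = (x̄ - μ₀)/SE = (25.00 - 22)/2.6667 = 1.1250
Critical value: t_{0.025,8} = ±2.306
p-value ≈ 0.2932
Decision: fail to reject H₀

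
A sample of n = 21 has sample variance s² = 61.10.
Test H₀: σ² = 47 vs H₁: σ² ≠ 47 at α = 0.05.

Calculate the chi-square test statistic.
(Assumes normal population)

df = n - 1 = 20
χ² = (n-1)s²/σ₀² = 20×61.10/47 = 26.0000
Critical values: χ²_{0.975,20} = 9.591, χ²_{0.025,20} = 34.170
Rejection region: χ² < 9.591 or χ² > 34.170
Decision: fail to reject H₀

Answer: χ² = 26.0000, fail to reject H₀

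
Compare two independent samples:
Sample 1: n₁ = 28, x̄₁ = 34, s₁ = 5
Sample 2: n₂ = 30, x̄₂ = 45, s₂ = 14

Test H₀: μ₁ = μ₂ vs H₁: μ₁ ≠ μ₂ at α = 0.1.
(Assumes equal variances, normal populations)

Answer: t = -3.9284, reject H₀

Derivation:
Pooled variance: s²_p = [27×5² + 29×14²]/(56) = 113.5536
s_p = 10.6562
SE = s_p×√(1/n₁ + 1/n₂) = 10.6562×√(1/28 + 1/30) = 2.8001
t = (x̄₁ - x̄₂)/SE = (34 - 45)/2.8001 = -3.9284
df = 56, t-critical = ±1.673
Decision: reject H₀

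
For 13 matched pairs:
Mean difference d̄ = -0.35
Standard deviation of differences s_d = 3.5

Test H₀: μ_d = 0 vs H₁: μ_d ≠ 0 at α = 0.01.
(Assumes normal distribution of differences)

Answer: t = -0.3606, fail to reject H₀

Derivation:
df = n - 1 = 12
SE = s_d/√n = 3.5/√13 = 0.9707
t = d̄/SE = -0.35/0.9707 = -0.3606
Critical value: t_{0.005,12} = ±3.055
p-value ≈ 0.7247
Decision: fail to reject H₀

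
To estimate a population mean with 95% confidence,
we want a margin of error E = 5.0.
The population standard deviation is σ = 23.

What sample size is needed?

Answer: n = 82

Derivation:
z_0.025 = 1.960
n = (z×σ/E)² = (1.960×23/5.0)²
n = 81.2883
Round up: n = 82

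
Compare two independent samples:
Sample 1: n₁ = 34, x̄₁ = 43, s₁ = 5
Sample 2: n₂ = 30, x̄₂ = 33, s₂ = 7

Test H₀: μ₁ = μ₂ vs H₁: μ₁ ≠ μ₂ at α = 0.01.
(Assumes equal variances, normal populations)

Pooled variance: s²_p = [33×5² + 29×7²]/(62) = 36.2258
s_p = 6.0188
SE = s_p×√(1/n₁ + 1/n₂) = 6.0188×√(1/34 + 1/30) = 1.5076
t = (x̄₁ - x̄₂)/SE = (43 - 33)/1.5076 = 6.6331
df = 62, t-critical = ±2.657
Decision: reject H₀

Answer: t = 6.6331, reject H₀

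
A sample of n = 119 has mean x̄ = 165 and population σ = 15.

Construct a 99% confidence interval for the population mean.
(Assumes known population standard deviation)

Answer: (161.4580, 168.5420)

Derivation:
Confidence level: 99%, α = 0.01
z_0.005 = 2.576
SE = σ/√n = 15/√119 = 1.3750
Margin of error = 2.576 × 1.3750 = 3.5420
CI: x̄ ± margin = 165 ± 3.5420
CI: (161.4580, 168.5420)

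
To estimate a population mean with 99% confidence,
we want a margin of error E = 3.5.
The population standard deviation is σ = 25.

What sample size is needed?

z_0.005 = 2.576
n = (z×σ/E)² = (2.576×25/3.5)²
n = 338.5600
Round up: n = 339

Answer: n = 339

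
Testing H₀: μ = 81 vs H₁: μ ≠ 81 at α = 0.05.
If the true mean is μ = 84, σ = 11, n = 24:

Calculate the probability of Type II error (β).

SE = σ/√n = 11/√24 = 2.2454
Critical values: μ₀ ± z_0.025×SE = 81 ± 1.960×2.2454
Acceptance region: (76.5990, 85.4010)
Under H₁ (μ = 84): z_high = (85.4010 - 84)/2.2454 = 0.6239, z_low = (76.5990 - 84)/2.2454 = -3.2961
β = P(not reject | H₁) = Φ(0.6239) - Φ(-3.2961) ≈ 0.7332

Answer: β ≈ 0.7332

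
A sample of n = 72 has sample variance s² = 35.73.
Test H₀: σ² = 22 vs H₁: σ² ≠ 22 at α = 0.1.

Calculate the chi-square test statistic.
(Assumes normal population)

Answer: χ² = 115.3105, reject H₀

Derivation:
df = n - 1 = 71
χ² = (n-1)s²/σ₀² = 71×35.73/22 = 115.3105
Critical values: χ²_{0.95,71} = 52.600, χ²_{0.05,71} = 91.670
Rejection region: χ² < 52.600 or χ² > 91.670
Decision: reject H₀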